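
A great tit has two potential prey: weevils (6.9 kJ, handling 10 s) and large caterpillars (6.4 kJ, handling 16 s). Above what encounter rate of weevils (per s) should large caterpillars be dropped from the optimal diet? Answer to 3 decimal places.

At the threshold, the rate on weevils alone equals the profitability of large caterpillars: λ·6.9/(1 + λ·10) = 6.4/16 = 0.4.
Rearranging, λ(6.9 − 0.4×10) = 0.4, so λ = 0.4/2.9 = 0.1379 per s.

0.138 per s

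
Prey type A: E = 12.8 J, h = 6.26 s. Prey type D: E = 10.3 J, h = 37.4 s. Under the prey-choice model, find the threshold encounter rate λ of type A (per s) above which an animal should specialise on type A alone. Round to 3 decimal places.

At the threshold, the rate on type A alone equals the profitability of type D: λ·12.8/(1 + λ·6.26) = 10.3/37.4 = 0.2754.
Rearranging, λ(12.8 − 0.2754×6.26) = 0.2754, so λ = 0.2754/11.08 = 0.02486 per s.

0.025 per s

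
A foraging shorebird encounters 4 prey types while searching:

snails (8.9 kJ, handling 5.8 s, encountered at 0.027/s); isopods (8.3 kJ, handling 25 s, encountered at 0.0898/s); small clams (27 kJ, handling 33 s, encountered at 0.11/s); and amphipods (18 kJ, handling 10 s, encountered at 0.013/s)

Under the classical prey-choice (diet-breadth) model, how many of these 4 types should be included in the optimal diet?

Rank by E/h (kJ/s): amphipods 1.8, snails 1.53, small clams 0.818, isopods 0.332. Include each in turn until the next type's E/h falls below the running intake rate.
Rate on top 1: 0.2071. snails: 1.53 > 0.2071 → include.
Rate on top 2: 0.3686. small clams: 0.818 > 0.3686 → include.
Rate on top 3: 0.7005. isopods: 0.332 < 0.7005 → exclude; stop.
Optimal diet: amphipods, snails, small clams — 3 of 4 types.

3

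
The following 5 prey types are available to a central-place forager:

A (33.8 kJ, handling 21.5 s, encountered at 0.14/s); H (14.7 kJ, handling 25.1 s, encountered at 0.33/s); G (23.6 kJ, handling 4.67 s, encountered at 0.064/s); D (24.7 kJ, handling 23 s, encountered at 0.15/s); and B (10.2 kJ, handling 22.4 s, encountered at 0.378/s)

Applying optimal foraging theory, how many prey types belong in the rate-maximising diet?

2

E/h in descending order: G 5.05, A 1.57, D 1.07, H 0.586, B 0.455 kJ/s. The optimal diet is the largest prefix of this list for which every included type satisfies E_i/h_i > R on the types above it.
Rate on top 1: 1.163. A: 1.57 > 1.163 → include.
Rate on top 2: 1.449. D: 1.07 < 1.449 → exclude; stop.
Optimal diet: G, A — 2 of 5 types.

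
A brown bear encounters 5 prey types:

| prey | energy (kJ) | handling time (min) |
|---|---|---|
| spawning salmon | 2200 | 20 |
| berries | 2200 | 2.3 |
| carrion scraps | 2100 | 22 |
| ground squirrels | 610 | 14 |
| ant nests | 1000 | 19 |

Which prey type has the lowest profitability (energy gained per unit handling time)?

In descending order of E/h:
berries: 2200/2.3 = 957 kJ/min
spawning salmon: 2200/20 = 110 kJ/min
carrion scraps: 2100/22 = 95.5 kJ/min
ant nests: 1000/19 = 52.6 kJ/min
ground squirrels: 610/14 = 43.6 kJ/min

ground squirrels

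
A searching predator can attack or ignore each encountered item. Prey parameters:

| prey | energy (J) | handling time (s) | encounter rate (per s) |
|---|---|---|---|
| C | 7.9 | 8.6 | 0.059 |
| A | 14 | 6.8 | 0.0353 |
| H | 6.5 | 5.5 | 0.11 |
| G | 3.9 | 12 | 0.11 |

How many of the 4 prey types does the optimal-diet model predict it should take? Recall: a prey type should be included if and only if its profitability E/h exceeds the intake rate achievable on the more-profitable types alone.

Profitabilities (E/h, J/s): A 2.06, H 1.18, C 0.919, G 0.325. Add prey in this order while the next type's profitability exceeds the intake rate on those already taken.
Rate on top 1: 0.3985. H: 1.18 > 0.3985 → include.
Rate on top 2: 0.6554. C: 0.919 > 0.6554 → include.
Rate on top 3: 0.7122. G: 0.325 < 0.7122 → exclude; stop.
Optimal diet: A, H, C — 3 of 4 types.

3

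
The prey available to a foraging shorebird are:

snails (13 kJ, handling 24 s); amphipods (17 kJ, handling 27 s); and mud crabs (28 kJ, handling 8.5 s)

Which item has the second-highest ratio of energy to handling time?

amphipods

In descending order of E/h:
mud crabs: 28/8.5 = 3.29 kJ/s
amphipods: 17/27 = 0.63 kJ/s
snails: 13/24 = 0.542 kJ/s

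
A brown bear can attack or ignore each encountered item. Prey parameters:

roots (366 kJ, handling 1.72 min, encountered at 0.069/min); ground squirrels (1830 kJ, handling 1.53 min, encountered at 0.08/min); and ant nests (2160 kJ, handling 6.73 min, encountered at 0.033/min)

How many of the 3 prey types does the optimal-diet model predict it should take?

E/h in descending order: ground squirrels 1.2e+03, ant nests 321, roots 213 kJ/min. The optimal diet is the largest prefix of this list for which every included type satisfies E_i/h_i > R on the types above it.
Rate on top 1: 130.4. ant nests: 321 > 130.4 → include.
Rate on top 2: 161.9. roots: 213 > 161.9 → include.
Optimal diet: ground squirrels, ant nests, roots — 3 of 3 types.

3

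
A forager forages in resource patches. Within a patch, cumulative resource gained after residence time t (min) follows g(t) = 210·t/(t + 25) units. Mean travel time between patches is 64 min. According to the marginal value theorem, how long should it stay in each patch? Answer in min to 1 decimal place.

Optimal t* satisfies g'(t*) = g(t*)/(T + t*).
g'(t) = 210·25/(t + 25)². Setting 210·25/(t+25)² = 210t/[(t+25)(64+t)] gives 25(64+t) = t(t+25), so t² = 25×64 = 1600.
t* = √1600 = 40 min.

40.0 min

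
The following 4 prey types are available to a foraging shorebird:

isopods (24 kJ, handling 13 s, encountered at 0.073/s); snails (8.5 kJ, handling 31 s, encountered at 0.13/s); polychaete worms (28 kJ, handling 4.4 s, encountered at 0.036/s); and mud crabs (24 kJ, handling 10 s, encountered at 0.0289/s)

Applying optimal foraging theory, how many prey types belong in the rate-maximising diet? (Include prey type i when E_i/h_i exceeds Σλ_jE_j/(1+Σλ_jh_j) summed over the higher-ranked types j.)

Rank by E/h (kJ/s): polychaete worms 6.36, mud crabs 2.4, isopods 1.85, snails 0.274. Include each in turn until the next type's E/h falls below the running intake rate.
Rate on top 1: 0.8702. mud crabs: 2.4 > 0.8702 → include.
Rate on top 2: 1.176. isopods: 1.85 > 1.176 → include.
Rate on top 3: 1.441. snails: 0.274 < 1.441 → exclude; stop.
Optimal diet: polychaete worms, mud crabs, isopods — 3 of 4 types.

3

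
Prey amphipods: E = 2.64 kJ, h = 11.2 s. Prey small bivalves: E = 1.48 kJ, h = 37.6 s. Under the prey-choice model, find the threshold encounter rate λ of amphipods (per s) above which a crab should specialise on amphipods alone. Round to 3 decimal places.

At the threshold, the rate on amphipods alone equals the profitability of small bivalves: λ·2.64/(1 + λ·11.2) = 1.48/37.6 = 0.03936.
Rearranging, λ(2.64 − 0.03936×11.2) = 0.03936, so λ = 0.03936/2.199 = 0.0179 per s.

0.018 per s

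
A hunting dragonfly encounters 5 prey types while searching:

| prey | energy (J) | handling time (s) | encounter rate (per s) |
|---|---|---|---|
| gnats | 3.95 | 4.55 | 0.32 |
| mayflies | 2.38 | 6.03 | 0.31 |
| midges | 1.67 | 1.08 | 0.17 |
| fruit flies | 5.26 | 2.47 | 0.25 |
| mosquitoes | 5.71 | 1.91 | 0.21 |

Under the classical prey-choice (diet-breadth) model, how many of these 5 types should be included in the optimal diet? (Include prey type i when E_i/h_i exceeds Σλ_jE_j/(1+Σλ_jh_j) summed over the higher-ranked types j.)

Rank by E/h (J/s): mosquitoes 2.99, fruit flies 2.13, midges 1.55, gnats 0.868, mayflies 0.395. Include each in turn until the next type's E/h falls below the running intake rate.
Rate on top 1: 0.8558. fruit flies: 2.13 > 0.8558 → include.
Rate on top 2: 1.245. midges: 1.55 > 1.245 → include.
Rate on top 3: 1.271. gnats: 0.868 < 1.271 → exclude; stop.
Optimal diet: mosquitoes, fruit flies, midges — 3 of 5 types.

3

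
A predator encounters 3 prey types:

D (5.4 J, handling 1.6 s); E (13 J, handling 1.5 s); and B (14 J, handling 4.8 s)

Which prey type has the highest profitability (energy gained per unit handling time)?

In descending order of E/h:
E: 13/1.5 = 8.67 J/s
D: 5.4/1.6 = 3.38 J/s
B: 14/4.8 = 2.92 J/s

E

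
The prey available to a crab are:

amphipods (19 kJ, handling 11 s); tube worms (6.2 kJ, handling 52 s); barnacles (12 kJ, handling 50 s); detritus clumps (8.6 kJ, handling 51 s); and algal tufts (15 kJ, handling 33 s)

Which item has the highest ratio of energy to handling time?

amphipods

Profitability E/h (kJ/s): amphipods = 19/11 = 1.73, tube worms = 6.2/52 = 0.119, barnacles = 12/50 = 0.24, detritus clumps = 8.6/51 = 0.169, algal tufts = 15/33 = 0.455.
Ranked: amphipods > algal tufts > barnacles > detritus clumps > tube worms.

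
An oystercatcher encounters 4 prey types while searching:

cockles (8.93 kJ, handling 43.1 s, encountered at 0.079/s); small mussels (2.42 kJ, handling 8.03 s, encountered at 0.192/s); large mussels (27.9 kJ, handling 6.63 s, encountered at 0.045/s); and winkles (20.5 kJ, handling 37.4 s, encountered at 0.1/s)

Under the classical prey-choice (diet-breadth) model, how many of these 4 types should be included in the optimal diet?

1

Profitabilities (E/h, kJ/s): large mussels 4.21, winkles 0.548, small mussels 0.301, cockles 0.207. Add prey in this order while the next type's profitability exceeds the intake rate on those already taken.
Rate on top 1: 0.967. winkles: 0.548 < 0.967 → exclude; stop.
Optimal diet: large mussels — 1 of 4 types.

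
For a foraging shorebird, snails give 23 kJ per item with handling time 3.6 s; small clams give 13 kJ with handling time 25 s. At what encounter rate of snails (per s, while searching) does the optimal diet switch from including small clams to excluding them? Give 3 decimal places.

Drop small clams once their profitability E₂/h₂ falls below the rate achievable on snails alone: E₂/h₂ = λE₁/(1 + λh₁).
Solve for λ: λE₁h₂ = E₂(1 + λh₁) → λ(E₁h₂ − E₂h₁) = E₂ → λ = E₂/(E₁h₂ − E₂h₁).
λ = 13/(23×25 − 13×3.6) = 13/528.2 = 0.02461 per s.

0.025 per s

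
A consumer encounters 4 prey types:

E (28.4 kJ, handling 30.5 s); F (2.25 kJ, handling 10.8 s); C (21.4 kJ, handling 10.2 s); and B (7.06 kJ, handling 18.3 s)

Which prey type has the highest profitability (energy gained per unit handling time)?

C

In descending order of E/h:
C: 21.4/10.2 = 2.1 kJ/s
E: 28.4/30.5 = 0.931 kJ/s
B: 7.06/18.3 = 0.386 kJ/s
F: 2.25/10.8 = 0.208 kJ/s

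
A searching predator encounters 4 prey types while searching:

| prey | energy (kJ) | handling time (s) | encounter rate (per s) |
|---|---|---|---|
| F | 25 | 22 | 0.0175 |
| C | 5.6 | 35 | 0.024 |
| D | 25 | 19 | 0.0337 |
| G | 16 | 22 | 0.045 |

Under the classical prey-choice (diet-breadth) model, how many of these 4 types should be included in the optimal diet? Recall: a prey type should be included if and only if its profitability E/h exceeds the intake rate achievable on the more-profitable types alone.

Profitabilities (E/h, kJ/s): D 1.32, F 1.14, G 0.727, C 0.16. Add prey in this order while the next type's profitability exceeds the intake rate on those already taken.
Rate on top 1: 0.5136. F: 1.14 > 0.5136 → include.
Rate on top 2: 0.632. G: 0.727 > 0.632 → include.
Rate on top 3: 0.6633. C: 0.16 < 0.6633 → exclude; stop.
Optimal diet: D, F, G — 3 of 4 types.

3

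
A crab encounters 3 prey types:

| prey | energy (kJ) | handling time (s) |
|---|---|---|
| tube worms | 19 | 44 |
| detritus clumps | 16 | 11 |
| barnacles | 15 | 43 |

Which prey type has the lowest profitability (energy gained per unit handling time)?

Profitability E/h (kJ/s): tube worms = 19/44 = 0.432, detritus clumps = 16/11 = 1.45, barnacles = 15/43 = 0.349.
Ranked: detritus clumps > tube worms > barnacles.

barnacles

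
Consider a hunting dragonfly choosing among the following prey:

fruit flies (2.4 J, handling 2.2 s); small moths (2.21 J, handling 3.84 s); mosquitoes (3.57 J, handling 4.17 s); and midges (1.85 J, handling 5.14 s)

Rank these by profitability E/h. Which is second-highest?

Profitability E/h (J/s): fruit flies = 2.4/2.2 = 1.09, small moths = 2.21/3.84 = 0.576, mosquitoes = 3.57/4.17 = 0.856, midges = 1.85/5.14 = 0.36.
Ranked: fruit flies > mosquitoes > small moths > midges.

mosquitoes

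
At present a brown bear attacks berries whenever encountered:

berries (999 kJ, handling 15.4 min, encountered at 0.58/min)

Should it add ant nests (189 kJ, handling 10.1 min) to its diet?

No

Intake rate on the current diet: R = (0.58×999) / (1 + 0.58×15.4) = 579.4/9.932 = 58.34 kJ/min.
Profitability of ant nests: 189/10.1 = 18.71 kJ/min.
Since 18.71 < R, time spent handling ant nests is better spent searching.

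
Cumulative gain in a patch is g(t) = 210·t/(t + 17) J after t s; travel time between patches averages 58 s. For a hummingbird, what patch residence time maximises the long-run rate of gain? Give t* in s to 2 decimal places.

31.40 s

Optimal t* satisfies g'(t*) = g(t*)/(T + t*).
g'(t) = 210·17/(t + 17)². Setting 210·17/(t+17)² = 210t/[(t+17)(58+t)] gives 17(58+t) = t(t+17), so t² = 17×58 = 986.
t* = √986 = 31.4 s.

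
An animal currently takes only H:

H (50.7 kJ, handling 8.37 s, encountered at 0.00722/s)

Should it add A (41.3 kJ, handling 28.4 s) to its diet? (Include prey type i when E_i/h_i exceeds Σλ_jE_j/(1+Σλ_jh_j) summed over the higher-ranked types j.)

Intake rate on the current diet: R = (0.00722×50.7) / (1 + 0.00722×8.37) = 0.3661/1.06 = 0.3452 kJ/s.
A: E/h = 41.3/28.4 = 1.454 kJ/s.
Since 1.454 > R, including A increases the long-run rate.

Yes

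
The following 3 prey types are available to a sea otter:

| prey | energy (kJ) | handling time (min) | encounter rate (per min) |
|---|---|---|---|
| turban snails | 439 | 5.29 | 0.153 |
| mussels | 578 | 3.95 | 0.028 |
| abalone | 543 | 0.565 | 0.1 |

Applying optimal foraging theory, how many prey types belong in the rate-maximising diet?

Rank by E/h (kJ/min): abalone 961, mussels 146, turban snails 83. Include each in turn until the next type's E/h falls below the running intake rate.
Rate on top 1: 51.4. mussels: 146 > 51.4 → include.
Rate on top 2: 60.39. turban snails: 83 > 60.39 → include.
Optimal diet: abalone, mussels, turban snails — 3 of 3 types.

3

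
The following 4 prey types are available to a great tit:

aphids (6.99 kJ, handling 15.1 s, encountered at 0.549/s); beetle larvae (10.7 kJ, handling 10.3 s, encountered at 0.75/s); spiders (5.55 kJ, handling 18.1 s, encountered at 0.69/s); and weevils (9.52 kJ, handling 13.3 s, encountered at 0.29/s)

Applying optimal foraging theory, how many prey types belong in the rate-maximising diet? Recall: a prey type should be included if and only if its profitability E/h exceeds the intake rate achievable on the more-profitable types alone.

1

Profitabilities (E/h, kJ/s): beetle larvae 1.04, weevils 0.716, aphids 0.463, spiders 0.307. Add prey in this order while the next type's profitability exceeds the intake rate on those already taken.
Rate on top 1: 0.9198. weevils: 0.716 < 0.9198 → exclude; stop.
Optimal diet: beetle larvae — 1 of 4 types.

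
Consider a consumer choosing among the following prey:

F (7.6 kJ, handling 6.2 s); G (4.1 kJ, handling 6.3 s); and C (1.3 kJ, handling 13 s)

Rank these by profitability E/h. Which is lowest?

C

Profitability E/h (kJ/s): F = 7.6/6.2 = 1.23, G = 4.1/6.3 = 0.651, C = 1.3/13 = 0.1.
Ranked: F > G > C.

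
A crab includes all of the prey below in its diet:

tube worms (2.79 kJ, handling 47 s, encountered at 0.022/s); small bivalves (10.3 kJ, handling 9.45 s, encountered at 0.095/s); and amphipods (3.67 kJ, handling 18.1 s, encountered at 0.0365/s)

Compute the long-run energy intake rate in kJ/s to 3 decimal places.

0.327 kJ/s

Energy encountered per unit search time: 0.022×2.79 + 0.095×10.3 + 0.0365×3.67 = 1.174 kJ/s.
Handling time per unit search time: 0.022×47 + 0.095×9.45 + 0.0365×18.1 = 2.592.
Rate = 1.174/(1 + 2.592) = 0.3268 kJ/s.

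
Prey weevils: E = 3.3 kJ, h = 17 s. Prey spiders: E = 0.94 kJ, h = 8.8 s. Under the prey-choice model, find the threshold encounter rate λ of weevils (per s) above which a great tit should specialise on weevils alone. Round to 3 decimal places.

Drop spiders once their profitability E₂/h₂ falls below the rate achievable on weevils alone: E₂/h₂ = λE₁/(1 + λh₁).
Solve for λ: λE₁h₂ = E₂(1 + λh₁) → λ(E₁h₂ − E₂h₁) = E₂ → λ = E₂/(E₁h₂ − E₂h₁).
λ = 0.94/(3.3×8.8 − 0.94×17) = 0.94/13.06 = 0.07198 per s.

0.072 per s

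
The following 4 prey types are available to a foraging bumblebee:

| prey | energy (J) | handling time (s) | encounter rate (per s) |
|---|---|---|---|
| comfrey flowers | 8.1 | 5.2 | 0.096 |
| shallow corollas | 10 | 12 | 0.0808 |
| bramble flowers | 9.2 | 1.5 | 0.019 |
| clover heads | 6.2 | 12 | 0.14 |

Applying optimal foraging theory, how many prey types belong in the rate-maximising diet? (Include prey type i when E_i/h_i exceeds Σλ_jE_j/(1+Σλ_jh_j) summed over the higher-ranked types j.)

Rank by E/h (J/s): bramble flowers 6.13, comfrey flowers 1.56, shallow corollas 0.833, clover heads 0.517. Include each in turn until the next type's E/h falls below the running intake rate.
Rate on top 1: 0.17. comfrey flowers: 1.56 > 0.17 → include.
Rate on top 2: 0.6234. shallow corollas: 0.833 > 0.6234 → include.
Rate on top 3: 0.7049. clover heads: 0.517 < 0.7049 → exclude; stop.
Optimal diet: bramble flowers, comfrey flowers, shallow corollas — 3 of 4 types.

3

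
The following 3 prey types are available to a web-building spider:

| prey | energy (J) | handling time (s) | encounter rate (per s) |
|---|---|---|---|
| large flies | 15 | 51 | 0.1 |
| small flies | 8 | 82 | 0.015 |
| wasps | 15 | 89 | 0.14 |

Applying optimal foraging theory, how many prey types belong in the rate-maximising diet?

1

Rank by E/h (J/s): large flies 0.294, wasps 0.169, small flies 0.0976. Include each in turn until the next type's E/h falls below the running intake rate.
Rate on top 1: 0.2459. wasps: 0.169 < 0.2459 → exclude; stop.
Optimal diet: large flies — 1 of 3 types.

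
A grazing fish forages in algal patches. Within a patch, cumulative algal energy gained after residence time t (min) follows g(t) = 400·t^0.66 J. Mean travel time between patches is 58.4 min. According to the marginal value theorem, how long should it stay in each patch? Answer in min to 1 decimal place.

113.4 min

Optimal t* satisfies g'(t*) = g(t*)/(T + t*).
g'(t) = 0.66·400·t^-0.34. Setting 0.66·400·t^-0.34 = 400·t^0.66/(58.4+t) gives 0.66(58.4+t) = t, so 0.34·t = 0.66×58.4.
t* = 0.66×58.4/0.34 = 113.4 min.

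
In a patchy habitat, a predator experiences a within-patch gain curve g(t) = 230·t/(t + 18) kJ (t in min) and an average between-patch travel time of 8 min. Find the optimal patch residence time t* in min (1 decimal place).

By the marginal value theorem, leave when the instantaneous gain rate g'(t) equals the habitat-wide average g(t)/(T + t).
g'(t) = 230·18/(t + 18)². Setting 230·18/(t+18)² = 230t/[(t+18)(8+t)] gives 18(8+t) = t(t+18), so t² = 18×8 = 144.
t* = √144 = 12 min.

12.0 min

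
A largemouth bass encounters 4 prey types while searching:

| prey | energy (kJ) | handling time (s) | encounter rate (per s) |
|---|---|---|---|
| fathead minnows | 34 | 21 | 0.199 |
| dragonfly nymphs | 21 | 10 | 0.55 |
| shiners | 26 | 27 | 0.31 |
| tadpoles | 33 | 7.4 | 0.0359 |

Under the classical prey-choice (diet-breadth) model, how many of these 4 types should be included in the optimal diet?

2

E/h in descending order: tadpoles 4.46, dragonfly nymphs 2.1, fathead minnows 1.62, shiners 0.963 kJ/s. The optimal diet is the largest prefix of this list for which every included type satisfies E_i/h_i > R on the types above it.
Rate on top 1: 0.936. dragonfly nymphs: 2.1 > 0.936 → include.
Rate on top 2: 1.882. fathead minnows: 1.62 < 1.882 → exclude; stop.
Optimal diet: tadpoles, dragonfly nymphs — 2 of 4 types.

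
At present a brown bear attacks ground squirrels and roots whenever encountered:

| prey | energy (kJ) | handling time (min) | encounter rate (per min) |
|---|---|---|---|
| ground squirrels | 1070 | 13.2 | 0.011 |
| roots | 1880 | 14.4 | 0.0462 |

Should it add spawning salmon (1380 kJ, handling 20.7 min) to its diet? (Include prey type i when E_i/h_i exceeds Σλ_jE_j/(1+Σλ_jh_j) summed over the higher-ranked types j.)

Yes

Intake rate on the current diet: R = (0.011×1070 + 0.0462×1880) / (1 + 0.011×13.2 + 0.0462×14.4) = 98.63/1.81 = 54.48 kJ/min.
spawning salmon: E/h = 1380/20.7 = 66.67 kJ/min.
Since 66.67 > R, including spawning salmon increases the long-run rate.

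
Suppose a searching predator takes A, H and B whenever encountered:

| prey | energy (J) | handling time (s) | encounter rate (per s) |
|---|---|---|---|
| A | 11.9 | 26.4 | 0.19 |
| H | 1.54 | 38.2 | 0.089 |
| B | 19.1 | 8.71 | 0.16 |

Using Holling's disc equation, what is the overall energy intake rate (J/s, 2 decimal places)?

0.50 J/s

Energy encountered per unit search time: 0.19×11.9 + 0.089×1.54 + 0.16×19.1 = 5.454 J/s.
Handling time per unit search time: 0.19×26.4 + 0.089×38.2 + 0.16×8.71 = 9.809.
Rate = 5.454/(1 + 9.809) = 0.5046 J/s.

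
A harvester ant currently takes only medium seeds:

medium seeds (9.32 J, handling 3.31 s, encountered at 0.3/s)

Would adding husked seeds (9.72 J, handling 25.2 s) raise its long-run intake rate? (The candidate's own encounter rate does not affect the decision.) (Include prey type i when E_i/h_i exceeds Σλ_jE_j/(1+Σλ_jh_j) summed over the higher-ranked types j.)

On medium seeds alone, R = ΣλE/(1+Σλh) = 2.796/1.993 = 1.403 J/s.
Profitability of husked seeds: 9.72/25.2 = 0.3857 J/s.
0.3857 < 1.403, so adding husked seeds would lower the average — exclude it.

No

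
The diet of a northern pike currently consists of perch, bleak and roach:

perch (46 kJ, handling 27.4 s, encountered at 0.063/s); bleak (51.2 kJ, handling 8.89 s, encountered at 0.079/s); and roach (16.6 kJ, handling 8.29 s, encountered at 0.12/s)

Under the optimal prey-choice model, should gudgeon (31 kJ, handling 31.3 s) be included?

No

Current rate: (0.063×46 + 0.079×51.2 + 0.12×16.6)/(1 + 0.063×27.4 + 0.079×8.89 + 0.12×8.29) = 2.02 kJ/s.
gudgeon: E/h = 31/31.3 = 0.9904 kJ/s.
Since 0.9904 < R, time spent handling gudgeon is better spent searching.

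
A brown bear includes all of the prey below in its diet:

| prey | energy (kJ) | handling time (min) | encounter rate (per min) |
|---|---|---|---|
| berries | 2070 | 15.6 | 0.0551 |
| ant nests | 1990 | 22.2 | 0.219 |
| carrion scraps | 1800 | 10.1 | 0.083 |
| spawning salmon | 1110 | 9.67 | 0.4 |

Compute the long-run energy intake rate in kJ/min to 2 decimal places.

Energy encountered per unit search time: 0.0551×2070 + 0.219×1990 + 0.083×1800 + 0.4×1110 = 1143 kJ/min.
Handling time per unit search time: 0.0551×15.6 + 0.219×22.2 + 0.083×10.1 + 0.4×9.67 = 10.43.
Rate = 1143/(1 + 10.43) = 100 kJ/min.

100.04 kJ/min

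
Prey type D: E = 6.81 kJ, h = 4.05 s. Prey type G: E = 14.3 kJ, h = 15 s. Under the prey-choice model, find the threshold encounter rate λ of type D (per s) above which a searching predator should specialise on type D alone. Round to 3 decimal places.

0.323 per s

Drop type G once their profitability E₂/h₂ falls below the rate achievable on type D alone: E₂/h₂ = λE₁/(1 + λh₁).
Solve for λ: λE₁h₂ = E₂(1 + λh₁) → λ(E₁h₂ − E₂h₁) = E₂ → λ = E₂/(E₁h₂ − E₂h₁).
λ = 14.3/(6.81×15 − 14.3×4.05) = 14.3/44.23 = 0.3233 per s.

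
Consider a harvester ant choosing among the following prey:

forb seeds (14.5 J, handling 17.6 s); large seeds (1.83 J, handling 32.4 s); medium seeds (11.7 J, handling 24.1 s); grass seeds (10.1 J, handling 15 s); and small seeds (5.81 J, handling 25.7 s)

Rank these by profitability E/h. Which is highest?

Profitability E/h (J/s): forb seeds = 14.5/17.6 = 0.824, large seeds = 1.83/32.4 = 0.0565, medium seeds = 11.7/24.1 = 0.485, grass seeds = 10.1/15 = 0.673, small seeds = 5.81/25.7 = 0.226.
Ranked: forb seeds > grass seeds > medium seeds > small seeds > large seeds.

forb seeds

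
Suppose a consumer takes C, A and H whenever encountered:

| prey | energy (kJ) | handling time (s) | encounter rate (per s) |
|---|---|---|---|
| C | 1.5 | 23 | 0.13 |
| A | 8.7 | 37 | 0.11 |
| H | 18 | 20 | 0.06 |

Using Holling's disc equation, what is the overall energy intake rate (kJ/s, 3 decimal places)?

0.241 kJ/s

Energy encountered per unit search time: 0.13×1.5 + 0.11×8.7 + 0.06×18 = 2.232 kJ/s.
Handling time per unit search time: 0.13×23 + 0.11×37 + 0.06×20 = 8.26.
Rate = 2.232/(1 + 8.26) = 0.241 kJ/s.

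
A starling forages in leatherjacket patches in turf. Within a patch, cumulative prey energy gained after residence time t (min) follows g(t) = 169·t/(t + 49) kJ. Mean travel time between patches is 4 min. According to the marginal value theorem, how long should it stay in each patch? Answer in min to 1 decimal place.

By the marginal value theorem, leave when the instantaneous gain rate g'(t) equals the habitat-wide average g(t)/(T + t).
g'(t) = 169·49/(t + 49)². Setting 169·49/(t+49)² = 169t/[(t+49)(4+t)] gives 49(4+t) = t(t+49), so t² = 49×4 = 196.
t* = √196 = 14 min.

14.0 min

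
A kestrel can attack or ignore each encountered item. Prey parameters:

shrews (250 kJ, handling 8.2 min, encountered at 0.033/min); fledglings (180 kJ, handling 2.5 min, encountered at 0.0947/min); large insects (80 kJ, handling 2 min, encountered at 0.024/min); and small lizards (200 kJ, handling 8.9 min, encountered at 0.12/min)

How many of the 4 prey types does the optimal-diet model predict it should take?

E/h in descending order: fledglings 72, large insects 40, shrews 30.5, small lizards 22.5 kJ/min. The optimal diet is the largest prefix of this list for which every included type satisfies E_i/h_i > R on the types above it.
Rate on top 1: 13.78. large insects: 40 > 13.78 → include.
Rate on top 2: 14.76. shrews: 30.5 > 14.76 → include.
Rate on top 3: 17.5. small lizards: 22.5 > 17.5 → include.
Optimal diet: fledglings, large insects, shrews, small lizards — 4 of 4 types.

4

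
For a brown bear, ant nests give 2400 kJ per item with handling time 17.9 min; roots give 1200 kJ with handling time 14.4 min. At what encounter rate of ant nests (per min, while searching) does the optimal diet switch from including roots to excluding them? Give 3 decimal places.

The zero-one rule: include roots iff E₂/h₂ > λE₁/(1+λh₁). Equality gives the switch point.
λE₁h₂ = E₂ + λE₂h₁ ⇒ λ = E₂/(E₁h₂ − E₂h₁) = 1200/(3.456e+04 − 2.148e+04) = 0.09174 per min.

0.092 per min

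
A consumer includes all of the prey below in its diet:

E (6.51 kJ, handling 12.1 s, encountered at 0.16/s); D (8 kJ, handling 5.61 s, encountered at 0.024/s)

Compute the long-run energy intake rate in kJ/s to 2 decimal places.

0.40 kJ/s

R = (0.16×6.51 + 0.024×8) / (1 + 0.16×12.1 + 0.024×5.61) = 1.234/3.071 = 0.4017 kJ/s.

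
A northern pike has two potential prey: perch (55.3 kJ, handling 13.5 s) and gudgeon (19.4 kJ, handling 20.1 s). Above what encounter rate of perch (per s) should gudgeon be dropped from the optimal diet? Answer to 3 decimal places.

0.023 per s

At the threshold, the rate on perch alone equals the profitability of gudgeon: λ·55.3/(1 + λ·13.5) = 19.4/20.1 = 0.9652.
Rearranging, λ(55.3 − 0.9652×13.5) = 0.9652, so λ = 0.9652/42.27 = 0.02283 per s.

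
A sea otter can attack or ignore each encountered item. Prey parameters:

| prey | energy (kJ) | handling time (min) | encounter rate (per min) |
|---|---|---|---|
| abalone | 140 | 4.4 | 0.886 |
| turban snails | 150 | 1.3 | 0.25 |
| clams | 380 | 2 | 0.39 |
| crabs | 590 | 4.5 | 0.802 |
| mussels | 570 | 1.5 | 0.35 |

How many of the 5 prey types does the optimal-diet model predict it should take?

2

E/h in descending order: mussels 380, clams 190, crabs 131, turban snails 115, abalone 31.8 kJ/min. The optimal diet is the largest prefix of this list for which every included type satisfies E_i/h_i > R on the types above it.
Rate on top 1: 130.8. clams: 190 > 130.8 → include.
Rate on top 2: 150.8. crabs: 131 < 150.8 → exclude; stop.
Optimal diet: mussels, clams — 2 of 5 types.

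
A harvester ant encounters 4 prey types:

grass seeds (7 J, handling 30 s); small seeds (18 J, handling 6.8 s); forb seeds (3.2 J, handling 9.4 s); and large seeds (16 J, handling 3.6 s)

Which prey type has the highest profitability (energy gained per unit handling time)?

large seeds

In descending order of E/h:
large seeds: 16/3.6 = 4.44 J/s
small seeds: 18/6.8 = 2.65 J/s
forb seeds: 3.2/9.4 = 0.34 J/s
grass seeds: 7/30 = 0.233 J/s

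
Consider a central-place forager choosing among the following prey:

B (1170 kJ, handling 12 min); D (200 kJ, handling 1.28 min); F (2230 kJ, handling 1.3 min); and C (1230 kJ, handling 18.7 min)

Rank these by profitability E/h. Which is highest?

F

Profitability E/h (kJ/min): B = 1170/12 = 97.5, D = 200/1.28 = 156, F = 2230/1.3 = 1.72e+03, C = 1230/18.7 = 65.8.
Ranked: F > D > B > C.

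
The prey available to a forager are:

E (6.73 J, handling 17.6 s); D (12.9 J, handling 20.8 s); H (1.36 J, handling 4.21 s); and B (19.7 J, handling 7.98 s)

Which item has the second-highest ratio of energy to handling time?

In descending order of E/h:
B: 19.7/7.98 = 2.47 J/s
D: 12.9/20.8 = 0.62 J/s
E: 6.73/17.6 = 0.382 J/s
H: 1.36/4.21 = 0.323 J/s

D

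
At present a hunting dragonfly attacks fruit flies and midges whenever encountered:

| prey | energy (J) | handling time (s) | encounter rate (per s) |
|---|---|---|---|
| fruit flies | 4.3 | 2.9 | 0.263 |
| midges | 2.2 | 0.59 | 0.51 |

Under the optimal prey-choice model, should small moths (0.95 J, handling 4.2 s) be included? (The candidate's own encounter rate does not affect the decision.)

No

Intake rate on the current diet: R = (0.263×4.3 + 0.51×2.2) / (1 + 0.263×2.9 + 0.51×0.59) = 2.253/2.064 = 1.092 J/s.
small moths: E/h = 0.95/4.2 = 0.2262 J/s.
0.2262 < 1.092, so adding small moths would lower the average — exclude it.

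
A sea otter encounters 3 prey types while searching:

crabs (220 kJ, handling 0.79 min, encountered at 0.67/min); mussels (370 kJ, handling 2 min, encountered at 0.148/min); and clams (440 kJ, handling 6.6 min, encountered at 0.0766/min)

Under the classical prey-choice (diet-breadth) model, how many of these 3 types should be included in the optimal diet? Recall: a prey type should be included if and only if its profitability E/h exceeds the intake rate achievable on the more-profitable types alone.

2

E/h in descending order: crabs 278, mussels 185, clams 66.7 kJ/min. The optimal diet is the largest prefix of this list for which every included type satisfies E_i/h_i > R on the types above it.
Rate on top 1: 96.38. mussels: 185 > 96.38 → include.
Rate on top 2: 110.8. clams: 66.7 < 110.8 → exclude; stop.
Optimal diet: crabs, mussels — 2 of 3 types.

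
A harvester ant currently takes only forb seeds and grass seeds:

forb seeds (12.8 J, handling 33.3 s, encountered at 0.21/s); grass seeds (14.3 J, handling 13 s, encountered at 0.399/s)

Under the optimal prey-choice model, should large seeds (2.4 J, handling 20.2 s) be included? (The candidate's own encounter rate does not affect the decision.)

No

Intake rate on the current diet: R = (0.21×12.8 + 0.399×14.3) / (1 + 0.21×33.3 + 0.399×13) = 8.394/13.18 = 0.6369 J/s.
Profitability of large seeds: 2.4/20.2 = 0.1188 J/s.
Since 0.1188 < R, time spent handling large seeds is better spent searching.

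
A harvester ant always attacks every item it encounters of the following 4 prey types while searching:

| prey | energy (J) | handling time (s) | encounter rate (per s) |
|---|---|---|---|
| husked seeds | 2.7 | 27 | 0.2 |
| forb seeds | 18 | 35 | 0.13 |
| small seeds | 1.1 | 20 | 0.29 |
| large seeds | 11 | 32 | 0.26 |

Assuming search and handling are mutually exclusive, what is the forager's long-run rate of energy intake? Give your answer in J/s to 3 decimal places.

Energy encountered per unit search time: 0.2×2.7 + 0.13×18 + 0.29×1.1 + 0.26×11 = 6.059 J/s.
Handling time per unit search time: 0.2×27 + 0.13×35 + 0.29×20 + 0.26×32 = 24.07.
Rate = 6.059/(1 + 24.07) = 0.2417 J/s.

0.242 J/s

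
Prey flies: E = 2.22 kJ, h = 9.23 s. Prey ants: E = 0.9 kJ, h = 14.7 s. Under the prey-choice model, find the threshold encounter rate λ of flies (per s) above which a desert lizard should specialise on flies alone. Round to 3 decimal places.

0.037 per s

Drop ants once their profitability E₂/h₂ falls below the rate achievable on flies alone: E₂/h₂ = λE₁/(1 + λh₁).
Solve for λ: λE₁h₂ = E₂(1 + λh₁) → λ(E₁h₂ − E₂h₁) = E₂ → λ = E₂/(E₁h₂ − E₂h₁).
λ = 0.9/(2.22×14.7 − 0.9×9.23) = 0.9/24.33 = 0.037 per s.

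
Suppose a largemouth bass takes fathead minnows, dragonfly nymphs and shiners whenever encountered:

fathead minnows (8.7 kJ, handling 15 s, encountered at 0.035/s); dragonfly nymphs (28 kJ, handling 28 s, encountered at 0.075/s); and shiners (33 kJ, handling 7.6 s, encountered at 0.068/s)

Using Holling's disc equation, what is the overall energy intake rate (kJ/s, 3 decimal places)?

1.122 kJ/s

R = (0.035×8.7 + 0.075×28 + 0.068×33) / (1 + 0.035×15 + 0.075×28 + 0.068×7.6) = 4.649/4.142 = 1.122 kJ/s.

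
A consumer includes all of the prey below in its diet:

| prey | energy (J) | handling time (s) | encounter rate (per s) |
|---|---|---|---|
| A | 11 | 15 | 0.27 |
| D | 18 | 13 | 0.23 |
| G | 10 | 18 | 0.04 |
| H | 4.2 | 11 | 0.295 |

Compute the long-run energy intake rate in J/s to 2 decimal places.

0.73 J/s

R = (0.27×11 + 0.23×18 + 0.04×10 + 0.295×4.2) / (1 + 0.27×15 + 0.23×13 + 0.04×18 + 0.295×11) = 8.749/12.01 = 0.7288 J/s.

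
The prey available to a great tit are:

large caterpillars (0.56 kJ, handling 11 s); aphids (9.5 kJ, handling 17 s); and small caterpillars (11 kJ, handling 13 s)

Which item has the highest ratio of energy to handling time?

Profitability E/h (kJ/s): large caterpillars = 0.56/11 = 0.0509, aphids = 9.5/17 = 0.559, small caterpillars = 11/13 = 0.846.
Ranked: small caterpillars > aphids > large caterpillars.

small caterpillars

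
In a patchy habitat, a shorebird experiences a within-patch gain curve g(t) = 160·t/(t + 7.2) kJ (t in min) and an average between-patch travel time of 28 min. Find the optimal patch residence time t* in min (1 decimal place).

14.2 min

Optimal t* satisfies g'(t*) = g(t*)/(T + t*).
g'(t) = 160·7.2/(t + 7.2)². Setting 160·7.2/(t+7.2)² = 160t/[(t+7.2)(28+t)] gives 7.2(28+t) = t(t+7.2), so t² = 7.2×28 = 201.6.
t* = √201.6 = 14.2 min.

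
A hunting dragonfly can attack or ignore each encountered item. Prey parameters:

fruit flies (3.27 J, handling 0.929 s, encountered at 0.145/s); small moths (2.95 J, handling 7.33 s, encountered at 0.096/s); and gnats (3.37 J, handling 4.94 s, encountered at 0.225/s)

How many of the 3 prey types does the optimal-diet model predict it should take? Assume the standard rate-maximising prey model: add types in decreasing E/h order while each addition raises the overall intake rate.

Rank by E/h (J/s): fruit flies 3.52, gnats 0.682, small moths 0.402. Include each in turn until the next type's E/h falls below the running intake rate.
Rate on top 1: 0.4179. gnats: 0.682 > 0.4179 → include.
Rate on top 2: 0.5487. small moths: 0.402 < 0.5487 → exclude; stop.
Optimal diet: fruit flies, gnats — 2 of 3 types.

2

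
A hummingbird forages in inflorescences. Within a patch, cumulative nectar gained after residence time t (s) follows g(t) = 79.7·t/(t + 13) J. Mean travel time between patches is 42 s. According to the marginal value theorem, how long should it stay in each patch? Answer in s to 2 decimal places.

Optimal t* satisfies g'(t*) = g(t*)/(T + t*).
g'(t) = 79.7·13/(t + 13)². Setting 79.7·13/(t+13)² = 79.7t/[(t+13)(42+t)] gives 13(42+t) = t(t+13), so t² = 13×42 = 546.
t* = √546 = 23.37 s.

23.37 s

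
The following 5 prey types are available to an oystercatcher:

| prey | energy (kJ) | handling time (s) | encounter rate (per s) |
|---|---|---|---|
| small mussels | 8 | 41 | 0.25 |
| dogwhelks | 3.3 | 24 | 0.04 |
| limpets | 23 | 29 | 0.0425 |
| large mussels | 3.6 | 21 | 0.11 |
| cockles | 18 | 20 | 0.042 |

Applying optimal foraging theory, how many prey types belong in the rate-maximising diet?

2

Rank by E/h (kJ/s): cockles 0.9, limpets 0.793, small mussels 0.195, large mussels 0.171, dogwhelks 0.137. Include each in turn until the next type's E/h falls below the running intake rate.
Rate on top 1: 0.4109. limpets: 0.793 > 0.4109 → include.
Rate on top 2: 0.5642. small mussels: 0.195 < 0.5642 → exclude; stop.
Optimal diet: cockles, limpets — 2 of 5 types.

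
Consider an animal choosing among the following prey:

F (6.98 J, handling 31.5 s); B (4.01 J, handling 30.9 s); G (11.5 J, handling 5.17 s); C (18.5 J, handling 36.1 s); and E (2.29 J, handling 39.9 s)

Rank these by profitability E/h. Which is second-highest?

C

In descending order of E/h:
G: 11.5/5.17 = 2.22 J/s
C: 18.5/36.1 = 0.512 J/s
F: 6.98/31.5 = 0.222 J/s
B: 4.01/30.9 = 0.13 J/s
E: 2.29/39.9 = 0.0574 J/s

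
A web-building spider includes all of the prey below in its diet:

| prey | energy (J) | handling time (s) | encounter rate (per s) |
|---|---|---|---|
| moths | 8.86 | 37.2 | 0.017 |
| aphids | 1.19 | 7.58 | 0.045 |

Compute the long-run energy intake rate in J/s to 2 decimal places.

R = Σλ_iE_i / (1 + Σλ_ih_i)
Numerator: 0.017×8.86 + 0.045×1.19 = 0.2042
Denominator: 1 + 0.017×37.2 + 0.045×7.58 = 1.974
R = 0.2042/1.974 = 0.1035 J/s

0.10 J/s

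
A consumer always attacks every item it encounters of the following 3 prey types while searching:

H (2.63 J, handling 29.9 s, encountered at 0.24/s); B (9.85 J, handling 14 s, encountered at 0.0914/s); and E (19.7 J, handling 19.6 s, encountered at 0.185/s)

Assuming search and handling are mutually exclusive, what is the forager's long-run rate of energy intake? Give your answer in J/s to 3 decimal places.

0.396 J/s

Energy encountered per unit search time: 0.24×2.63 + 0.0914×9.85 + 0.185×19.7 = 5.176 J/s.
Handling time per unit search time: 0.24×29.9 + 0.0914×14 + 0.185×19.6 = 12.08.
Rate = 5.176/(1 + 12.08) = 0.3957 J/s.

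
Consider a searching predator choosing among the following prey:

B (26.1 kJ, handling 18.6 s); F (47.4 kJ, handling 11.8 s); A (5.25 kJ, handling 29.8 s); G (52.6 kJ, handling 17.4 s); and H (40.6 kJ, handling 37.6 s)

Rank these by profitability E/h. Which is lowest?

A

In descending order of E/h:
F: 47.4/11.8 = 4.02 kJ/s
G: 52.6/17.4 = 3.02 kJ/s
B: 26.1/18.6 = 1.4 kJ/s
H: 40.6/37.6 = 1.08 kJ/s
A: 5.25/29.8 = 0.176 kJ/s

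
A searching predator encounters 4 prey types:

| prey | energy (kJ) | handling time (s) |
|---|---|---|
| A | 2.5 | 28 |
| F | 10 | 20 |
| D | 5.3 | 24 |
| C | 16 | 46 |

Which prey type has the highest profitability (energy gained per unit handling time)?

F

Profitability E/h (kJ/s): A = 2.5/28 = 0.0893, F = 10/20 = 0.5, D = 5.3/24 = 0.221, C = 16/46 = 0.348.
Ranked: F > C > D > A.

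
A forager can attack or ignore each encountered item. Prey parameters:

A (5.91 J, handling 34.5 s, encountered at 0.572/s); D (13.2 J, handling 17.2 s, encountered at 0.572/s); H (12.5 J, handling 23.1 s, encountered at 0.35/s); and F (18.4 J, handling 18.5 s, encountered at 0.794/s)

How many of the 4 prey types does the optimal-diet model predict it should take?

1

E/h in descending order: F 0.995, D 0.767, H 0.541, A 0.171 J/s. The optimal diet is the largest prefix of this list for which every included type satisfies E_i/h_i > R on the types above it.
Rate on top 1: 0.9312. D: 0.767 < 0.9312 → exclude; stop.
Optimal diet: F — 1 of 4 types.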